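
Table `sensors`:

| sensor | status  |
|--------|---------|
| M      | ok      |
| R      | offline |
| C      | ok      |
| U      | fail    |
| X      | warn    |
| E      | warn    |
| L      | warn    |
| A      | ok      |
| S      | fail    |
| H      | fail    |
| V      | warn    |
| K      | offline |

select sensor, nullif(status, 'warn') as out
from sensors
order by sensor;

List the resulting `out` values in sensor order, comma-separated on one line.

ok, ok, NULL, fail, offline, NULL, ok, offline, fail, fail, NULL, NULL

sensor=A: status=ok vs warn: differ → ok
sensor=C: status=ok vs warn: differ → ok
sensor=E: status=warn vs warn: equal → NULL
sensor=H: status=fail vs warn: differ → fail
sensor=K: status=offline vs warn: differ → offline
sensor=L: status=warn vs warn: equal → NULL
sensor=M: status=ok vs warn: differ → ok
sensor=R: status=offline vs warn: differ → offline
sensor=S: status=fail vs warn: differ → fail
sensor=U: status=fail vs warn: differ → fail
sensor=V: status=warn vs warn: equal → NULL
sensor=X: status=warn vs warn: equal → NULL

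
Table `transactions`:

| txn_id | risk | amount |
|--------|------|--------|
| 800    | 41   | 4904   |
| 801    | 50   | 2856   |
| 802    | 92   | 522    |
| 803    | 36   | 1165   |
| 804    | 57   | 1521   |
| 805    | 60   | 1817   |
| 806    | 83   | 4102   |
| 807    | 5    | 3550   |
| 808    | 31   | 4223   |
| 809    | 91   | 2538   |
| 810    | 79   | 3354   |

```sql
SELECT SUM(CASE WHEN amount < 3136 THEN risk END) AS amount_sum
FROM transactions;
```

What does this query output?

txn_id=800: ✗
txn_id=801: ✓ → 50
txn_id=802: ✓ → 92
txn_id=803: ✓ → 36
txn_id=804: ✓ → 57
txn_id=805: ✓ → 60
txn_id=806: ✗
txn_id=807: ✗
txn_id=808: ✗
txn_id=809: ✓ → 91
txn_id=810: ✗
amount_sum = 50 + 92 + 36 + 57 + 60 + 91 = 386

386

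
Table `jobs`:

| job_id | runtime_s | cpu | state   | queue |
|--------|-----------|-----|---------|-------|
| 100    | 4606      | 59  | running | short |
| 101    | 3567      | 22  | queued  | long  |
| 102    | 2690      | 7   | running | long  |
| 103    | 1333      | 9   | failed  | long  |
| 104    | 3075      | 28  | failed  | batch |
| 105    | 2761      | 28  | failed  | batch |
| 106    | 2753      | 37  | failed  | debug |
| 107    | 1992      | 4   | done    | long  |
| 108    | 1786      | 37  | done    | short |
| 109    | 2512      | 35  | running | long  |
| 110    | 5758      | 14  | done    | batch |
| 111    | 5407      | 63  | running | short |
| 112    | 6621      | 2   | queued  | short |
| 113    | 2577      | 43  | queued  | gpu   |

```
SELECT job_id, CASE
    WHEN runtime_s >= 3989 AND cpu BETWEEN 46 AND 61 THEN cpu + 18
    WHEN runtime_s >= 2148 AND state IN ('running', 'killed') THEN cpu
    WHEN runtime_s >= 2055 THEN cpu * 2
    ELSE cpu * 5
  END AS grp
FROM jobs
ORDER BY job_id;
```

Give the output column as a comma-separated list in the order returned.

77, 44, 7, 45, 56, 56, 74, 20, 185, 35, 28, 63, 4, 86

job_id=100: runtime_s >= 3989 AND cpu BETWEEN 46 AND 61 → 77
job_id=101: runtime_s >= 2055 → 44
job_id=102: runtime_s >= 2148 AND state IN ('running', 'killed') → 7
job_id=103: ELSE → 45
job_id=104: runtime_s >= 2055 → 56
job_id=105: runtime_s >= 2055 → 56
job_id=106: runtime_s >= 2055 → 74
job_id=107: ELSE → 20
job_id=108: ELSE → 185
job_id=109: runtime_s >= 2148 AND state IN ('running', 'killed') → 35
job_id=110: runtime_s >= 2055 → 28
job_id=111: runtime_s >= 2148 AND state IN ('running', 'killed') → 63
job_id=112: runtime_s >= 2055 → 4
job_id=113: runtime_s >= 2055 → 86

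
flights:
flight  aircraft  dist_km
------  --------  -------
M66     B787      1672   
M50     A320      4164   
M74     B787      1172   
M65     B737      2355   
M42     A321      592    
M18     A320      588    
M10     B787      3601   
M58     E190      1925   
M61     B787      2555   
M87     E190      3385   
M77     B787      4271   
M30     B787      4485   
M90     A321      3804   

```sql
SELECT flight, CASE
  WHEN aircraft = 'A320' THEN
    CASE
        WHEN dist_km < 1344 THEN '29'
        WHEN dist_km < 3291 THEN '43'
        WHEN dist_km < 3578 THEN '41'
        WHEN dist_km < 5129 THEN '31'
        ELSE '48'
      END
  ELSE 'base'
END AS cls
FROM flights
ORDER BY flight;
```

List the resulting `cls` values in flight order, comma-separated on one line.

base, 29, base, base, 31, base, base, base, base, base, base, base, base

flight=M10: aircraft='B787' → outer ELSE → base
flight=M18: aircraft='A320' → inner[dist_km < 1344] → 29
flight=M30: aircraft='B787' → outer ELSE → base
flight=M42: aircraft='A321' → outer ELSE → base
flight=M50: aircraft='A320' → inner[dist_km < 5129] → 31
flight=M58: aircraft='E190' → outer ELSE → base
flight=M61: aircraft='B787' → outer ELSE → base
flight=M65: aircraft='B737' → outer ELSE → base
flight=M66: aircraft='B787' → outer ELSE → base
flight=M74: aircraft='B787' → outer ELSE → base
flight=M77: aircraft='B787' → outer ELSE → base
flight=M87: aircraft='E190' → outer ELSE → base
flight=M90: aircraft='A321' → outer ELSE → base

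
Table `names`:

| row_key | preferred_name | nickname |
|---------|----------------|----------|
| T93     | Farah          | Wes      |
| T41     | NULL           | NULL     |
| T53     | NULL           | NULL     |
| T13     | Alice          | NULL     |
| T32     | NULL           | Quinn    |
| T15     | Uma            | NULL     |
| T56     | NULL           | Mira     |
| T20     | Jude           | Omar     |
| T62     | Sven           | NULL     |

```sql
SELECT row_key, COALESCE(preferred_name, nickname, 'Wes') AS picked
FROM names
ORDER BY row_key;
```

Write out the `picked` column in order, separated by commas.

Alice, Uma, Jude, Quinn, Wes, Wes, Mira, Sven, Farah

row_key=T13: preferred_name=Alice → Alice
row_key=T15: preferred_name=Uma → Uma
row_key=T20: preferred_name=Jude → Jude
row_key=T32: preferred_name=NULL, nickname=Quinn → Quinn
row_key=T41: preferred_name=NULL, nickname=NULL, → literal Wes → Wes
row_key=T53: preferred_name=NULL, nickname=NULL, → literal Wes → Wes
row_key=T56: preferred_name=NULL, nickname=Mira → Mira
row_key=T62: preferred_name=Sven → Sven
row_key=T93: preferred_name=Farah → Farah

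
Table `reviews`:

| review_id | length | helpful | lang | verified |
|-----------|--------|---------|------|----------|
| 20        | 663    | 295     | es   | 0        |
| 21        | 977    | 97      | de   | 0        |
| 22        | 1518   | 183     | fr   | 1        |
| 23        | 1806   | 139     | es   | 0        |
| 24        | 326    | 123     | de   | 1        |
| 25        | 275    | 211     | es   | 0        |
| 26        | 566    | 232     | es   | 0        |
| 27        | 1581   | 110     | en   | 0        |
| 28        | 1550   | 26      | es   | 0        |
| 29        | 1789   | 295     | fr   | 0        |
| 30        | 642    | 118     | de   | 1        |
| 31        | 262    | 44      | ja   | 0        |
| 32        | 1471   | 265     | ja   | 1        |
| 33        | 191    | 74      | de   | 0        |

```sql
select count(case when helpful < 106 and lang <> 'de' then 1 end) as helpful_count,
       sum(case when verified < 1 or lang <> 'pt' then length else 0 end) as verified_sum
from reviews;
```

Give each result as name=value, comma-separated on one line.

helpful_count=2, verified_sum=13617

[helpful_count: helpful < 106 and lang <> 'de']
review_id=20: ✗
review_id=21: ✗
review_id=22: ✗
review_id=23: ✗
review_id=24: ✗
review_id=25: ✗
review_id=26: ✗
review_id=27: ✗
review_id=28: ✓ → 1
review_id=29: ✗
review_id=30: ✗
review_id=31: ✓ → 1
review_id=32: ✗
review_id=33: ✗
helpful_count = COUNT(1, 1) = 2
—
[verified_sum: verified < 1 or lang <> 'pt']
review_id=20: ✓ → 663
review_id=21: ✓ → 977
review_id=22: ✓ → 1518
review_id=23: ✓ → 1806
review_id=24: ✓ → 326
review_id=25: ✓ → 275
review_id=26: ✓ → 566
review_id=27: ✓ → 1581
review_id=28: ✓ → 1550
review_id=29: ✓ → 1789
review_id=30: ✓ → 642
review_id=31: ✓ → 262
review_id=32: ✓ → 1471
review_id=33: ✓ → 191
verified_sum = 663 + 977 + 1518 + 1806 + 326 + 275 + 566 + 1581 + 1550 + 1789 + 642 + 262 + 1471 + 191 = 13617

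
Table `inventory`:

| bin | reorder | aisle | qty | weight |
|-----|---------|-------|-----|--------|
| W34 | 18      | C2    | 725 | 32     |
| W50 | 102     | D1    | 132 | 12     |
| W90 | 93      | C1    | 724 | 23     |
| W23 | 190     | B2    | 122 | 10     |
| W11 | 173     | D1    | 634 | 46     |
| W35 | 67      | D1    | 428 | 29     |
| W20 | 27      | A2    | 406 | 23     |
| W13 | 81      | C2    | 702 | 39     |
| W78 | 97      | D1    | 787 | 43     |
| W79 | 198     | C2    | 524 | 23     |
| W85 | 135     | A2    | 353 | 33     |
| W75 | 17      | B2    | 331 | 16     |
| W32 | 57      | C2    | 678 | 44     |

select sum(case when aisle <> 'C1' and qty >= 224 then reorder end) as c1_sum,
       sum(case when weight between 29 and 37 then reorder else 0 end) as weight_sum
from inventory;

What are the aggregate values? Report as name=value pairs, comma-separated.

c1_sum=870, weight_sum=220

[c1_sum: aisle <> 'C1' and qty >= 224]
bin=W34: ✓ → 18
bin=W50: ✗
bin=W90: ✗
bin=W23: ✗
bin=W11: ✓ → 173
bin=W35: ✓ → 67
bin=W20: ✓ → 27
bin=W13: ✓ → 81
bin=W78: ✓ → 97
bin=W79: ✓ → 198
bin=W85: ✓ → 135
bin=W75: ✓ → 17
bin=W32: ✓ → 57
c1_sum = 18 + 173 + 67 + 27 + 81 + 97 + 198 + 135 + 17 + 57 = 870
—
[weight_sum: weight between 29 and 37]
bin=W34: ✓ → 18
bin=W50: ✗
bin=W90: ✗
bin=W23: ✗
bin=W11: ✗
bin=W35: ✓ → 67
bin=W20: ✗
bin=W13: ✗
bin=W78: ✗
bin=W79: ✗
bin=W85: ✓ → 135
bin=W75: ✗
bin=W32: ✗
weight_sum = 18 + 67 + 135 = 220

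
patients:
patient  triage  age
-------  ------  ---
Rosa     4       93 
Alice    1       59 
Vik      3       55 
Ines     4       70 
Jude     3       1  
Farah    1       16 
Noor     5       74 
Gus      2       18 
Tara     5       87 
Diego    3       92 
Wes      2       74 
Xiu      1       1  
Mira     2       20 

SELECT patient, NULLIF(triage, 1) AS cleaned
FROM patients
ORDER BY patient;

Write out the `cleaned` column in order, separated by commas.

NULL, 3, NULL, 2, 4, 3, 2, 5, 4, 5, 3, 2, NULL

patient=Alice: triage=1 vs 1: equal → NULL
patient=Diego: triage=3 vs 1: differ → 3
patient=Farah: triage=1 vs 1: equal → NULL
patient=Gus: triage=2 vs 1: differ → 2
patient=Ines: triage=4 vs 1: differ → 4
patient=Jude: triage=3 vs 1: differ → 3
patient=Mira: triage=2 vs 1: differ → 2
patient=Noor: triage=5 vs 1: differ → 5
patient=Rosa: triage=4 vs 1: differ → 4
patient=Tara: triage=5 vs 1: differ → 5
patient=Vik: triage=3 vs 1: differ → 3
patient=Wes: triage=2 vs 1: differ → 2
patient=Xiu: triage=1 vs 1: equal → NULL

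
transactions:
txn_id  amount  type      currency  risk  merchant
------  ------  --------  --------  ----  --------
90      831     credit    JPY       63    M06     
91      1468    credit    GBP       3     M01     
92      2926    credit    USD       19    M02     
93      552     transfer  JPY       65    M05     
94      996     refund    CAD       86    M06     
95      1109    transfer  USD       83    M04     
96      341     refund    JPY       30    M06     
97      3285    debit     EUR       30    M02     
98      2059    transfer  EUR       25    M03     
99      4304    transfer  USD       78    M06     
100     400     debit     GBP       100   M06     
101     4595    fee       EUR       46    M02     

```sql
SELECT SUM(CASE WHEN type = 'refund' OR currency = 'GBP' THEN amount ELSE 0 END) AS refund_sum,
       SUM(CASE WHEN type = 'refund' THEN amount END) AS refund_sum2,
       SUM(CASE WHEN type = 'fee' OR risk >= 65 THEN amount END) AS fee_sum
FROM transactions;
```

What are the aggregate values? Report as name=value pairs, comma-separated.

[refund_sum: type = 'refund' OR currency = 'GBP']
txn_id=90: ✗
txn_id=91: ✓ → 1468
txn_id=92: ✗
txn_id=93: ✗
txn_id=94: ✓ → 996
txn_id=95: ✗
txn_id=96: ✓ → 341
txn_id=97: ✗
txn_id=98: ✗
txn_id=99: ✗
txn_id=100: ✓ → 400
txn_id=101: ✗
refund_sum = 1468 + 996 + 341 + 400 = 3205
—
[refund_sum2: type = 'refund']
txn_id=90: ✗
txn_id=91: ✗
txn_id=92: ✗
txn_id=93: ✗
txn_id=94: ✓ → 996
txn_id=95: ✗
txn_id=96: ✓ → 341
txn_id=97: ✗
txn_id=98: ✗
txn_id=99: ✗
txn_id=100: ✗
txn_id=101: ✗
refund_sum2 = 996 + 341 = 1337
—
[fee_sum: type = 'fee' OR risk >= 65]
txn_id=90: ✗
txn_id=91: ✗
txn_id=92: ✗
txn_id=93: ✓ → 552
txn_id=94: ✓ → 996
txn_id=95: ✓ → 1109
txn_id=96: ✗
txn_id=97: ✗
txn_id=98: ✗
txn_id=99: ✓ → 4304
txn_id=100: ✓ → 400
txn_id=101: ✓ → 4595
fee_sum = 552 + 996 + 1109 + 4304 + 400 + 4595 = 11956

refund_sum=3205, refund_sum2=1337, fee_sum=11956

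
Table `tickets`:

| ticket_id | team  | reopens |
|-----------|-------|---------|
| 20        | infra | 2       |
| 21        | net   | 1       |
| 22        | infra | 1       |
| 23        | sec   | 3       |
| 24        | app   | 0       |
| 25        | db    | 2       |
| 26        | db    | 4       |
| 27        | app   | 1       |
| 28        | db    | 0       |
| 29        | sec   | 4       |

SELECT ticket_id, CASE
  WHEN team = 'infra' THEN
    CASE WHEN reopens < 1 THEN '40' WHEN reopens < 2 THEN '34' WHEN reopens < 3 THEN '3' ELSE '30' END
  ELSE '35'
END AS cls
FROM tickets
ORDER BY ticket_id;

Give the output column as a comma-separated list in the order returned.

ticket_id=20: team='infra' → inner[reopens < 3] → 3
ticket_id=21: team='net' → outer ELSE → 35
ticket_id=22: team='infra' → inner[reopens < 2] → 34
ticket_id=23: team='sec' → outer ELSE → 35
ticket_id=24: team='app' → outer ELSE → 35
ticket_id=25: team='db' → outer ELSE → 35
ticket_id=26: team='db' → outer ELSE → 35
ticket_id=27: team='app' → outer ELSE → 35
ticket_id=28: team='db' → outer ELSE → 35
ticket_id=29: team='sec' → outer ELSE → 35

3, 35, 34, 35, 35, 35, 35, 35, 35, 35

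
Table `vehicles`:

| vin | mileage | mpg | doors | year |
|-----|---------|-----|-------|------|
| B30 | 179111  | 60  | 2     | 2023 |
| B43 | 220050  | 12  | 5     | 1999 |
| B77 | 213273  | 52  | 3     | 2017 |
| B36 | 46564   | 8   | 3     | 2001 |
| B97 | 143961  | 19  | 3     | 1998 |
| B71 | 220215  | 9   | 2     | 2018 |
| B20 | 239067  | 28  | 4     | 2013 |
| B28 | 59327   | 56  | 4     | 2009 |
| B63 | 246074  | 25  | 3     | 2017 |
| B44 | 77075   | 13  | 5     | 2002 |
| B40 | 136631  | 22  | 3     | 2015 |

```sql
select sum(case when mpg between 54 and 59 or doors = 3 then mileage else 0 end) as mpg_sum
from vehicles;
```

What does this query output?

845830

vin=B30: ✗
vin=B43: ✗
vin=B77: ✓ → 213273
vin=B36: ✓ → 46564
vin=B97: ✓ → 143961
vin=B71: ✗
vin=B20: ✗
vin=B28: ✓ → 59327
vin=B63: ✓ → 246074
vin=B44: ✗
vin=B40: ✓ → 136631
mpg_sum = 213273 + 46564 + 143961 + 59327 + 246074 + 136631 = 845830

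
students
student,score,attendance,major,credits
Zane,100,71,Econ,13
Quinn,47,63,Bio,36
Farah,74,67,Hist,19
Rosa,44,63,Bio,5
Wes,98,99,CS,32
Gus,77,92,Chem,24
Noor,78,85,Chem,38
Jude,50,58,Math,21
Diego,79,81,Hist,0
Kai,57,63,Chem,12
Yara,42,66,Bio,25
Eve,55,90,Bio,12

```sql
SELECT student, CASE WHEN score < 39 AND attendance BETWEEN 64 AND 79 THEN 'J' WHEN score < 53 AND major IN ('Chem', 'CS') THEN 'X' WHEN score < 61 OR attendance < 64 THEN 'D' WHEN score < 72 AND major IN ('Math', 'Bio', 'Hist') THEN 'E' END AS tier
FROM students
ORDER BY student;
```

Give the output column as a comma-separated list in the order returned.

NULL, D, NULL, NULL, D, D, NULL, D, D, NULL, D, NULL

student=Diego: (no match → NULL) → NULL
student=Eve: score < 61 OR attendance < 64 → D
student=Farah: (no match → NULL) → NULL
student=Gus: (no match → NULL) → NULL
student=Jude: score < 61 OR attendance < 64 → D
student=Kai: score < 61 OR attendance < 64 → D
student=Noor: (no match → NULL) → NULL
student=Quinn: score < 61 OR attendance < 64 → D
student=Rosa: score < 61 OR attendance < 64 → D
student=Wes: (no match → NULL) → NULL
student=Yara: score < 61 OR attendance < 64 → D
student=Zane: (no match → NULL) → NULL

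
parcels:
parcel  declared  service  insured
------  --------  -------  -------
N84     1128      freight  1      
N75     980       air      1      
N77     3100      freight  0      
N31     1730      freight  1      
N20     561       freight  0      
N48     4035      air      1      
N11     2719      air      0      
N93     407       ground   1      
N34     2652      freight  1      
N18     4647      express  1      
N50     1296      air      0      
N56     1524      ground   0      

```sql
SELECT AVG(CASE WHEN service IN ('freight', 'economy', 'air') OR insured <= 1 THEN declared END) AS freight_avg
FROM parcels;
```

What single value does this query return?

parcel=N84: ✓ → 1128
parcel=N75: ✓ → 980
parcel=N77: ✓ → 3100
parcel=N31: ✓ → 1730
parcel=N20: ✓ → 561
parcel=N48: ✓ → 4035
parcel=N11: ✓ → 2719
parcel=N93: ✓ → 407
parcel=N34: ✓ → 2652
parcel=N18: ✓ → 4647
parcel=N50: ✓ → 1296
parcel=N56: ✓ → 1524
freight_avg = (1128 + 980 + 3100 + 1730 + 561 + 4035 + 2719 + 407 + 2652 + 4647 + 1296 + 1524) / 12 = 2064.9166666667

2064.9166666667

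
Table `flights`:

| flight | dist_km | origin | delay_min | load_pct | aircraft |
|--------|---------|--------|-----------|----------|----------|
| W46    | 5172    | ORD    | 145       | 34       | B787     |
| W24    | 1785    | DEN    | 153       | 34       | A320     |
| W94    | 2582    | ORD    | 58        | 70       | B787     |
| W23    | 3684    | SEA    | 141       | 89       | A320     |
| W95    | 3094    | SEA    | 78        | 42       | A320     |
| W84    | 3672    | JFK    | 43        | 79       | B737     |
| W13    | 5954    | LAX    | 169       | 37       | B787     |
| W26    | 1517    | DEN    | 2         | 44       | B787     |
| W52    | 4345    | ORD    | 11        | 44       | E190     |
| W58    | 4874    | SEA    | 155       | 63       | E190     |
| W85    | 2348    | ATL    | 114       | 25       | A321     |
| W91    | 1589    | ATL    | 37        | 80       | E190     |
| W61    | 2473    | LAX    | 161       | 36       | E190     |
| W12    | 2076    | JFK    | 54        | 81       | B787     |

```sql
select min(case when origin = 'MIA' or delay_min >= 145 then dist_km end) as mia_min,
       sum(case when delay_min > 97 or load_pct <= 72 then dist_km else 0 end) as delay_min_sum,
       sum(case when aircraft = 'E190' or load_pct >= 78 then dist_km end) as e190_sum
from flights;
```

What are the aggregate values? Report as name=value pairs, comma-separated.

[mia_min: origin = 'MIA' or delay_min >= 145]
flight=W46: ✓ → 5172
flight=W24: ✓ → 1785
flight=W94: ✗
flight=W23: ✗
flight=W95: ✗
flight=W84: ✗
flight=W13: ✓ → 5954
flight=W26: ✗
flight=W52: ✗
flight=W58: ✓ → 4874
flight=W85: ✗
flight=W91: ✗
flight=W61: ✓ → 2473
flight=W12: ✗
mia_min = MIN(5172, 1785, 5954, 4874, 2473) = 1785
—
[delay_min_sum: delay_min > 97 or load_pct <= 72]
flight=W46: ✓ → 5172
flight=W24: ✓ → 1785
flight=W94: ✓ → 2582
flight=W23: ✓ → 3684
flight=W95: ✓ → 3094
flight=W84: ✗
flight=W13: ✓ → 5954
flight=W26: ✓ → 1517
flight=W52: ✓ → 4345
flight=W58: ✓ → 4874
flight=W85: ✓ → 2348
flight=W91: ✗
flight=W61: ✓ → 2473
flight=W12: ✗
delay_min_sum = 5172 + 1785 + 2582 + 3684 + 3094 + 5954 + 1517 + 4345 + 4874 + 2348 + 2473 = 37828
—
[e190_sum: aircraft = 'E190' or load_pct >= 78]
flight=W46: ✗
flight=W24: ✗
flight=W94: ✗
flight=W23: ✓ → 3684
flight=W95: ✗
flight=W84: ✓ → 3672
flight=W13: ✗
flight=W26: ✗
flight=W52: ✓ → 4345
flight=W58: ✓ → 4874
flight=W85: ✗
flight=W91: ✓ → 1589
flight=W61: ✓ → 2473
flight=W12: ✓ → 2076
e190_sum = 3684 + 3672 + 4345 + 4874 + 1589 + 2473 + 2076 = 22713

mia_min=1785, delay_min_sum=37828, e190_sum=22713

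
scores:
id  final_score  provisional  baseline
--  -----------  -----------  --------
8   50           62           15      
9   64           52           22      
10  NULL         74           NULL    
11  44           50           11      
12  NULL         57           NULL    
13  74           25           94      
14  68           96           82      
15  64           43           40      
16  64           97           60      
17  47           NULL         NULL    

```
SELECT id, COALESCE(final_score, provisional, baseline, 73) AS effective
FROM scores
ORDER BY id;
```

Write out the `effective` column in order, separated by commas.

50, 64, 74, 44, 57, 74, 68, 64, 64, 47

id=8: final_score=50 → 50
id=9: final_score=64 → 64
id=10: final_score=NULL, provisional=74 → 74
id=11: final_score=44 → 44
id=12: final_score=NULL, provisional=57 → 57
id=13: final_score=74 → 74
id=14: final_score=68 → 68
id=15: final_score=64 → 64
id=16: final_score=64 → 64
id=17: final_score=47 → 47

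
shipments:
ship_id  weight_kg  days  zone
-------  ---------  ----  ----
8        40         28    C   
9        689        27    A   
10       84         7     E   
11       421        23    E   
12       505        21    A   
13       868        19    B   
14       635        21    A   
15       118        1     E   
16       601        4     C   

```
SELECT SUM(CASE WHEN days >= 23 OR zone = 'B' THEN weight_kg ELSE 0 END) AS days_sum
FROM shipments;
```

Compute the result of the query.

2018

ship_id=8: ✓ → 40
ship_id=9: ✓ → 689
ship_id=10: ✗
ship_id=11: ✓ → 421
ship_id=12: ✗
ship_id=13: ✓ → 868
ship_id=14: ✗
ship_id=15: ✗
ship_id=16: ✗
days_sum = 40 + 689 + 421 + 868 = 2018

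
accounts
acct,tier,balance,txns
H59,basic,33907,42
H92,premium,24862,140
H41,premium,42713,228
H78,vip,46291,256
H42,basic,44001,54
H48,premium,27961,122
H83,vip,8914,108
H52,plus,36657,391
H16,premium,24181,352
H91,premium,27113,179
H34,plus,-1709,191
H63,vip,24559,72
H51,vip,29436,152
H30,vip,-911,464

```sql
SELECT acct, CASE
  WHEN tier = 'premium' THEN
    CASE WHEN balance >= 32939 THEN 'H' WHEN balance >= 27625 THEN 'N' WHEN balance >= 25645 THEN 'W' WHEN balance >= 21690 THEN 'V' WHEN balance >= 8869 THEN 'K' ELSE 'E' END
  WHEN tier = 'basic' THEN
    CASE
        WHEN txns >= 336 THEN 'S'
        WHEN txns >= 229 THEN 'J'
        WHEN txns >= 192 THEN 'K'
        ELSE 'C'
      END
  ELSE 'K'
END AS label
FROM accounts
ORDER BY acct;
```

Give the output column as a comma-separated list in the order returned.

V, K, K, H, C, N, K, K, C, K, K, K, W, V

acct=H16: tier='premium' → inner[balance >= 21690] → V
acct=H30: tier='vip' → outer ELSE → K
acct=H34: tier='plus' → outer ELSE → K
acct=H41: tier='premium' → inner[balance >= 32939] → H
acct=H42: tier='basic' → inner[ELSE] → C
acct=H48: tier='premium' → inner[balance >= 27625] → N
acct=H51: tier='vip' → outer ELSE → K
acct=H52: tier='plus' → outer ELSE → K
acct=H59: tier='basic' → inner[ELSE] → C
acct=H63: tier='vip' → outer ELSE → K
acct=H78: tier='vip' → outer ELSE → K
acct=H83: tier='vip' → outer ELSE → K
acct=H91: tier='premium' → inner[balance >= 25645] → W
acct=H92: tier='premium' → inner[balance >= 21690] → V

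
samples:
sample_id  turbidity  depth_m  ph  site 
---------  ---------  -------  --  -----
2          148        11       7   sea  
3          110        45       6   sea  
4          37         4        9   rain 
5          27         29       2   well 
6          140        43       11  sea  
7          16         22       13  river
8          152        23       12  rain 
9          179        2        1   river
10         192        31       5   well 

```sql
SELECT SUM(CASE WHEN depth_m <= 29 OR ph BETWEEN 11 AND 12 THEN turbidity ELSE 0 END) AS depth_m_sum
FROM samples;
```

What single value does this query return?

699

sample_id=2: ✓ → 148
sample_id=3: ✗
sample_id=4: ✓ → 37
sample_id=5: ✓ → 27
sample_id=6: ✓ → 140
sample_id=7: ✓ → 16
sample_id=8: ✓ → 152
sample_id=9: ✓ → 179
sample_id=10: ✗
depth_m_sum = 148 + 37 + 27 + 140 + 16 + 152 + 179 = 699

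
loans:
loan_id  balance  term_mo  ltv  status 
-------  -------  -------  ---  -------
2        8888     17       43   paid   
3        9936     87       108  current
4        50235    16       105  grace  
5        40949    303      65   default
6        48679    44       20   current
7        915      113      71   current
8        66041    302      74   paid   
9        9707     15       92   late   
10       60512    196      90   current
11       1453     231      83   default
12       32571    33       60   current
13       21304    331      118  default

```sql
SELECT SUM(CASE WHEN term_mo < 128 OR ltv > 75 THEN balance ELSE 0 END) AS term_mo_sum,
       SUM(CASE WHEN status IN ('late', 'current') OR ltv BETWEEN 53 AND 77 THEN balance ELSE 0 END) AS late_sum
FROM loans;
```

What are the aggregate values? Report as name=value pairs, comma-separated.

term_mo_sum=244200, late_sum=269310

[term_mo_sum: term_mo < 128 OR ltv > 75]
loan_id=2: ✓ → 8888
loan_id=3: ✓ → 9936
loan_id=4: ✓ → 50235
loan_id=5: ✗
loan_id=6: ✓ → 48679
loan_id=7: ✓ → 915
loan_id=8: ✗
loan_id=9: ✓ → 9707
loan_id=10: ✓ → 60512
loan_id=11: ✓ → 1453
loan_id=12: ✓ → 32571
loan_id=13: ✓ → 21304
term_mo_sum = 8888 + 9936 + 50235 + 48679 + 915 + 9707 + 60512 + 1453 + 32571 + 21304 = 244200
—
[late_sum: status IN ('late', 'current') OR ltv BETWEEN 53 AND 77]
loan_id=2: ✗
loan_id=3: ✓ → 9936
loan_id=4: ✗
loan_id=5: ✓ → 40949
loan_id=6: ✓ → 48679
loan_id=7: ✓ → 915
loan_id=8: ✓ → 66041
loan_id=9: ✓ → 9707
loan_id=10: ✓ → 60512
loan_id=11: ✗
loan_id=12: ✓ → 32571
loan_id=13: ✗
late_sum = 9936 + 40949 + 48679 + 915 + 66041 + 9707 + 60512 + 32571 = 269310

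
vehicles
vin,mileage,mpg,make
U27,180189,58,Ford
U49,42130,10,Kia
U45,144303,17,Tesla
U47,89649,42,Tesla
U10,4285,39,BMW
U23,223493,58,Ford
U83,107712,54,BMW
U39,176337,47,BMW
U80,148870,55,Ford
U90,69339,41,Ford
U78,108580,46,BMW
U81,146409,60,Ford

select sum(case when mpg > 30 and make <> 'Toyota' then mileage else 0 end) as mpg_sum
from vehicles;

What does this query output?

vin=U27: ✓ → 180189
vin=U49: ✗
vin=U45: ✗
vin=U47: ✓ → 89649
vin=U10: ✓ → 4285
vin=U23: ✓ → 223493
vin=U83: ✓ → 107712
vin=U39: ✓ → 176337
vin=U80: ✓ → 148870
vin=U90: ✓ → 69339
vin=U78: ✓ → 108580
vin=U81: ✓ → 146409
mpg_sum = 180189 + 89649 + 4285 + 223493 + 107712 + 176337 + 148870 + 69339 + 108580 + 146409 = 1254863

1254863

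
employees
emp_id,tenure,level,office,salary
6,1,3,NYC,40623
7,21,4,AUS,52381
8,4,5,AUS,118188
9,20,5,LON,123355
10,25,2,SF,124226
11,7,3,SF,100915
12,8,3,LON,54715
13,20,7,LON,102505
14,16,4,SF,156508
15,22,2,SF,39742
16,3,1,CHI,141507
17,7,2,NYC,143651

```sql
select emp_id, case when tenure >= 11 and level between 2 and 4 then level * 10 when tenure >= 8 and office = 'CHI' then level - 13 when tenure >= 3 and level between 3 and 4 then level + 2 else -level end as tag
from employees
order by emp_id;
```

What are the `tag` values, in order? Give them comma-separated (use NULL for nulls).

-3, 40, -5, -5, 20, 5, 5, -7, 40, 20, -1, -2

emp_id=6: ELSE → -3
emp_id=7: tenure >= 11 and level between 2 and 4 → 40
emp_id=8: ELSE → -5
emp_id=9: ELSE → -5
emp_id=10: tenure >= 11 and level between 2 and 4 → 20
emp_id=11: tenure >= 3 and level between 3 and 4 → 5
emp_id=12: tenure >= 3 and level between 3 and 4 → 5
emp_id=13: ELSE → -7
emp_id=14: tenure >= 11 and level between 2 and 4 → 40
emp_id=15: tenure >= 11 and level between 2 and 4 → 20
emp_id=16: ELSE → -1
emp_id=17: ELSE → -2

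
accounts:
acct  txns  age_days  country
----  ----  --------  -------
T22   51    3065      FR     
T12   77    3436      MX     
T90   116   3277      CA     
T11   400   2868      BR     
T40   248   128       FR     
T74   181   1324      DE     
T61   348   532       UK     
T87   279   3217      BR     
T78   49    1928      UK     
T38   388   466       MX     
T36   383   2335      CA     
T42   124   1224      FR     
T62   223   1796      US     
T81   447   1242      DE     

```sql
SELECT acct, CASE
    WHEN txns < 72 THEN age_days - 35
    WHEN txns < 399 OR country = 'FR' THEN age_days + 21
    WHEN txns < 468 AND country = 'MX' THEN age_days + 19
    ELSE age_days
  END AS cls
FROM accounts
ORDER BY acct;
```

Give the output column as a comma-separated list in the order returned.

acct=T11: ELSE → 2868
acct=T12: txns < 399 OR country = 'FR' → 3457
acct=T22: txns < 72 → 3030
acct=T36: txns < 399 OR country = 'FR' → 2356
acct=T38: txns < 399 OR country = 'FR' → 487
acct=T40: txns < 399 OR country = 'FR' → 149
acct=T42: txns < 399 OR country = 'FR' → 1245
acct=T61: txns < 399 OR country = 'FR' → 553
acct=T62: txns < 399 OR country = 'FR' → 1817
acct=T74: txns < 399 OR country = 'FR' → 1345
acct=T78: txns < 72 → 1893
acct=T81: ELSE → 1242
acct=T87: txns < 399 OR country = 'FR' → 3238
acct=T90: txns < 399 OR country = 'FR' → 3298

2868, 3457, 3030, 2356, 487, 149, 1245, 553, 1817, 1345, 1893, 1242, 3238, 3298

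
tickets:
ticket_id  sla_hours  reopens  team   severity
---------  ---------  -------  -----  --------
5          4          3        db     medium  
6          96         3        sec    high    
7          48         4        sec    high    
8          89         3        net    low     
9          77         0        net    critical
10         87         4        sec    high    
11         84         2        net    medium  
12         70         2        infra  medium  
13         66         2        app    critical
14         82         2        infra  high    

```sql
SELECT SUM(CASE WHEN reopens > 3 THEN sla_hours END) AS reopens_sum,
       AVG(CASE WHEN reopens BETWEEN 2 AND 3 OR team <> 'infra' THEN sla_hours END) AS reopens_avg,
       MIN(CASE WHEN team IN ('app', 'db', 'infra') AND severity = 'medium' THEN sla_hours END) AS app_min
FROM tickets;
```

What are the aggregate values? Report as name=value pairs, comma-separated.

[reopens_sum: reopens > 3]
ticket_id=5: ✗
ticket_id=6: ✗
ticket_id=7: ✓ → 48
ticket_id=8: ✗
ticket_id=9: ✗
ticket_id=10: ✓ → 87
ticket_id=11: ✗
ticket_id=12: ✗
ticket_id=13: ✗
ticket_id=14: ✗
reopens_sum = 48 + 87 = 135
—
[reopens_avg: reopens BETWEEN 2 AND 3 OR team <> 'infra']
ticket_id=5: ✓ → 4
ticket_id=6: ✓ → 96
ticket_id=7: ✓ → 48
ticket_id=8: ✓ → 89
ticket_id=9: ✓ → 77
ticket_id=10: ✓ → 87
ticket_id=11: ✓ → 84
ticket_id=12: ✓ → 70
ticket_id=13: ✓ → 66
ticket_id=14: ✓ → 82
reopens_avg = (4 + 96 + 48 + 89 + 77 + 87 + 84 + 70 + 66 + 82) / 10 = 70.3
—
[app_min: team IN ('app', 'db', 'infra') AND severity = 'medium']
ticket_id=5: ✓ → 4
ticket_id=6: ✗
ticket_id=7: ✗
ticket_id=8: ✗
ticket_id=9: ✗
ticket_id=10: ✗
ticket_id=11: ✗
ticket_id=12: ✓ → 70
ticket_id=13: ✗
ticket_id=14: ✗
app_min = MIN(4, 70) = 4

reopens_sum=135, reopens_avg=70.3, app_min=4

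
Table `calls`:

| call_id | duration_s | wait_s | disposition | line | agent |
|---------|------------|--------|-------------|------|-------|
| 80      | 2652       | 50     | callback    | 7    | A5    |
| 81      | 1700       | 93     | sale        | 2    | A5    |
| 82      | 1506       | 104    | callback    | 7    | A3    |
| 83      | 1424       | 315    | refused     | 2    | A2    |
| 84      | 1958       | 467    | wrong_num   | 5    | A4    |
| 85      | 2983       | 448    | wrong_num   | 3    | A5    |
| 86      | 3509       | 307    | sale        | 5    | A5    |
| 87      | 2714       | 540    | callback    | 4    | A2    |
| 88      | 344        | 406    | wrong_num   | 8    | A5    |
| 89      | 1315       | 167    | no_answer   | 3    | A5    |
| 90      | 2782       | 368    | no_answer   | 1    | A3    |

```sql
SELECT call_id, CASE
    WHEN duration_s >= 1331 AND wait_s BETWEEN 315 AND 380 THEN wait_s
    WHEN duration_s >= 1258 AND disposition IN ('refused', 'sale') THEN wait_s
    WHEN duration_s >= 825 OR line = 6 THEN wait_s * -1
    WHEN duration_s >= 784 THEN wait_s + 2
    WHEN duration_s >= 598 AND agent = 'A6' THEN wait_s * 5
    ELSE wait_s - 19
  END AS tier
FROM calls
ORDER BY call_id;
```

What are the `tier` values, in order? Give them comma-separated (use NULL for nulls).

-50, 93, -104, 315, -467, -448, 307, -540, 387, -167, 368

call_id=80: duration_s >= 825 OR line = 6 → -50
call_id=81: duration_s >= 1258 AND disposition IN ('refused', 'sale') → 93
call_id=82: duration_s >= 825 OR line = 6 → -104
call_id=83: duration_s >= 1331 AND wait_s BETWEEN 315 AND 380 → 315
call_id=84: duration_s >= 825 OR line = 6 → -467
call_id=85: duration_s >= 825 OR line = 6 → -448
call_id=86: duration_s >= 1258 AND disposition IN ('refused', 'sale') → 307
call_id=87: duration_s >= 825 OR line = 6 → -540
call_id=88: ELSE → 387
call_id=89: duration_s >= 825 OR line = 6 → -167
call_id=90: duration_s >= 1331 AND wait_s BETWEEN 315 AND 380 → 368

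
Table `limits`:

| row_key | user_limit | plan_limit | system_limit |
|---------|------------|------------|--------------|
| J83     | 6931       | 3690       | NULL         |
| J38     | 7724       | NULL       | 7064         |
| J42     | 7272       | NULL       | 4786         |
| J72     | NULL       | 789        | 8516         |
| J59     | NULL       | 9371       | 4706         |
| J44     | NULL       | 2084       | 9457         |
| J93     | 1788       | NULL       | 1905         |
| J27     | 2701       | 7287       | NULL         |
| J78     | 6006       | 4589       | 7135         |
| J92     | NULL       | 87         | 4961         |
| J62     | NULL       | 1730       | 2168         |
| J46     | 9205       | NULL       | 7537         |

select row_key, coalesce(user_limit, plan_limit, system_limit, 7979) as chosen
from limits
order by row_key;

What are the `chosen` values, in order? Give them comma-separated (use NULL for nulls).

2701, 7724, 7272, 2084, 9205, 9371, 1730, 789, 6006, 6931, 87, 1788

row_key=J27: user_limit=2701 → 2701
row_key=J38: user_limit=7724 → 7724
row_key=J42: user_limit=7272 → 7272
row_key=J44: user_limit=NULL, plan_limit=2084 → 2084
row_key=J46: user_limit=9205 → 9205
row_key=J59: user_limit=NULL, plan_limit=9371 → 9371
row_key=J62: user_limit=NULL, plan_limit=1730 → 1730
row_key=J72: user_limit=NULL, plan_limit=789 → 789
row_key=J78: user_limit=6006 → 6006
row_key=J83: user_limit=6931 → 6931
row_key=J92: user_limit=NULL, plan_limit=87 → 87
row_key=J93: user_limit=1788 → 1788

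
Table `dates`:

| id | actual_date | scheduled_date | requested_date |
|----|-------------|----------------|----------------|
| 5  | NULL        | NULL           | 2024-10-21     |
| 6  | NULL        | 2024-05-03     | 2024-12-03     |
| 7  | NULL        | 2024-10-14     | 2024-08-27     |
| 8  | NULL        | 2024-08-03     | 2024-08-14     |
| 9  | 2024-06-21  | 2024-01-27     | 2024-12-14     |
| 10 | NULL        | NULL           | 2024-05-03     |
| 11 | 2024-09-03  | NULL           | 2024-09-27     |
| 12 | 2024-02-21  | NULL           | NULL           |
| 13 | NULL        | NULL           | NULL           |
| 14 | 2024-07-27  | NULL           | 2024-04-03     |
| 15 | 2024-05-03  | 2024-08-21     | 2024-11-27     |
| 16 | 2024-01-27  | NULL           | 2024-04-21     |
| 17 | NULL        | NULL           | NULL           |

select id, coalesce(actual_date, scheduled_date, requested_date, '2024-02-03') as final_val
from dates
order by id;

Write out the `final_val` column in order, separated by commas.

2024-10-21, 2024-05-03, 2024-10-14, 2024-08-03, 2024-06-21, 2024-05-03, 2024-09-03, 2024-02-21, 2024-02-03, 2024-07-27, 2024-05-03, 2024-01-27, 2024-02-03

id=5: actual_date=NULL, scheduled_date=NULL, requested_date=2024-10-21 → 2024-10-21
id=6: actual_date=NULL, scheduled_date=2024-05-03 → 2024-05-03
id=7: actual_date=NULL, scheduled_date=2024-10-14 → 2024-10-14
id=8: actual_date=NULL, scheduled_date=2024-08-03 → 2024-08-03
id=9: actual_date=2024-06-21 → 2024-06-21
id=10: actual_date=NULL, scheduled_date=NULL, requested_date=2024-05-03 → 2024-05-03
id=11: actual_date=2024-09-03 → 2024-09-03
id=12: actual_date=2024-02-21 → 2024-02-21
id=13: actual_date=NULL, scheduled_date=NULL, requested_date=NULL, → literal 2024-02-03 → 2024-02-03
id=14: actual_date=2024-07-27 → 2024-07-27
id=15: actual_date=2024-05-03 → 2024-05-03
id=16: actual_date=2024-01-27 → 2024-01-27
id=17: actual_date=NULL, scheduled_date=NULL, requested_date=NULL, → literal 2024-02-03 → 2024-02-03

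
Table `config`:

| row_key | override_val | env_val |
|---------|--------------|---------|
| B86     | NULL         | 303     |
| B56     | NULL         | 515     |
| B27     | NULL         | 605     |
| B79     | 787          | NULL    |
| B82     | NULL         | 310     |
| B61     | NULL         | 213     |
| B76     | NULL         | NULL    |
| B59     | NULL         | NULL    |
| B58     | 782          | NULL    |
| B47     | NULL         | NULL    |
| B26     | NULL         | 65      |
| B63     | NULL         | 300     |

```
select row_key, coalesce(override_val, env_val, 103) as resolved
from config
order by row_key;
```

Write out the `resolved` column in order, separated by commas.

65, 605, 103, 515, 782, 103, 213, 300, 103, 787, 310, 303

row_key=B26: override_val=NULL, env_val=65 → 65
row_key=B27: override_val=NULL, env_val=605 → 605
row_key=B47: override_val=NULL, env_val=NULL, → literal 103 → 103
row_key=B56: override_val=NULL, env_val=515 → 515
row_key=B58: override_val=782 → 782
row_key=B59: override_val=NULL, env_val=NULL, → literal 103 → 103
row_key=B61: override_val=NULL, env_val=213 → 213
row_key=B63: override_val=NULL, env_val=300 → 300
row_key=B76: override_val=NULL, env_val=NULL, → literal 103 → 103
row_key=B79: override_val=787 → 787
row_key=B82: override_val=NULL, env_val=310 → 310
row_key=B86: override_val=NULL, env_val=303 → 303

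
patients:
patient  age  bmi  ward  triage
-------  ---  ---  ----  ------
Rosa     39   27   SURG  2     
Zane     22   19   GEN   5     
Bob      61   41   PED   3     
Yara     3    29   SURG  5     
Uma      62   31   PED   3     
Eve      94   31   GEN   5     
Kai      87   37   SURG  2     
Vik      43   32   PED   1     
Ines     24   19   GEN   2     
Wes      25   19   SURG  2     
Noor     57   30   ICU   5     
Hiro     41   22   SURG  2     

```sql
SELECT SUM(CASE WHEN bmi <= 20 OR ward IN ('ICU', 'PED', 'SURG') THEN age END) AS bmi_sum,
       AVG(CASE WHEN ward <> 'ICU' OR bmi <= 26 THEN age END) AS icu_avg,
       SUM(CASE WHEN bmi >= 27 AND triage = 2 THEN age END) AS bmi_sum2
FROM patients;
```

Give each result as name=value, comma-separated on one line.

bmi_sum=464, icu_avg=45.5454545455, bmi_sum2=126

[bmi_sum: bmi <= 20 OR ward IN ('ICU', 'PED', 'SURG')]
patient=Rosa: ✓ → 39
patient=Zane: ✓ → 22
patient=Bob: ✓ → 61
patient=Yara: ✓ → 3
patient=Uma: ✓ → 62
patient=Eve: ✗
patient=Kai: ✓ → 87
patient=Vik: ✓ → 43
patient=Ines: ✓ → 24
patient=Wes: ✓ → 25
patient=Noor: ✓ → 57
patient=Hiro: ✓ → 41
bmi_sum = 39 + 22 + 61 + 3 + 62 + 87 + 43 + 24 + 25 + 57 + 41 = 464
—
[icu_avg: ward <> 'ICU' OR bmi <= 26]
patient=Rosa: ✓ → 39
patient=Zane: ✓ → 22
patient=Bob: ✓ → 61
patient=Yara: ✓ → 3
patient=Uma: ✓ → 62
patient=Eve: ✓ → 94
patient=Kai: ✓ → 87
patient=Vik: ✓ → 43
patient=Ines: ✓ → 24
patient=Wes: ✓ → 25
patient=Noor: ✗
patient=Hiro: ✓ → 41
icu_avg = (39 + 22 + 61 + 3 + 62 + 94 + 87 + 43 + 24 + 25 + 41) / 11 = 45.5454545455
—
[bmi_sum2: bmi >= 27 AND triage = 2]
patient=Rosa: ✓ → 39
patient=Zane: ✗
patient=Bob: ✗
patient=Yara: ✗
patient=Uma: ✗
patient=Eve: ✗
patient=Kai: ✓ → 87
patient=Vik: ✗
patient=Ines: ✗
patient=Wes: ✗
patient=Noor: ✗
patient=Hiro: ✗
bmi_sum2 = 39 + 87 = 126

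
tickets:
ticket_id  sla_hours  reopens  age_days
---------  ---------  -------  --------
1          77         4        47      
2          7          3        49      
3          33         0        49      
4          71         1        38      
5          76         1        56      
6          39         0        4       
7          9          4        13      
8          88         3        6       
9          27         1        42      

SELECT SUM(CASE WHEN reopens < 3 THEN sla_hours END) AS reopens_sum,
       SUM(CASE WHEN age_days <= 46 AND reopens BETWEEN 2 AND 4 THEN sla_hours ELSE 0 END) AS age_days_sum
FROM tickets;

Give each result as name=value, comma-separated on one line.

[reopens_sum: reopens < 3]
ticket_id=1: ✗
ticket_id=2: ✗
ticket_id=3: ✓ → 33
ticket_id=4: ✓ → 71
ticket_id=5: ✓ → 76
ticket_id=6: ✓ → 39
ticket_id=7: ✗
ticket_id=8: ✗
ticket_id=9: ✓ → 27
reopens_sum = 33 + 71 + 76 + 39 + 27 = 246
—
[age_days_sum: age_days <= 46 AND reopens BETWEEN 2 AND 4]
ticket_id=1: ✗
ticket_id=2: ✗
ticket_id=3: ✗
ticket_id=4: ✗
ticket_id=5: ✗
ticket_id=6: ✗
ticket_id=7: ✓ → 9
ticket_id=8: ✓ → 88
ticket_id=9: ✗
age_days_sum = 9 + 88 = 97

reopens_sum=246, age_days_sum=97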